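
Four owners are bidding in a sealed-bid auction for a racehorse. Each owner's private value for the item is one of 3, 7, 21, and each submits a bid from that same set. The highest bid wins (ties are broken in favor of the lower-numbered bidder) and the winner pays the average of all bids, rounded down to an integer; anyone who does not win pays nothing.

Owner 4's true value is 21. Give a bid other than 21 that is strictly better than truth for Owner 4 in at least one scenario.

7

Suppose Owner 1 bids 3, Owner 2 bids 3 and Owner 3 bids 3.
Bid 21: wins, pays 7, utility 21 - 7 = 14.
Bid 7: wins, pays 4, utility 21 - 4 = 17.
So bidding 7 beats truth here (17 > 14).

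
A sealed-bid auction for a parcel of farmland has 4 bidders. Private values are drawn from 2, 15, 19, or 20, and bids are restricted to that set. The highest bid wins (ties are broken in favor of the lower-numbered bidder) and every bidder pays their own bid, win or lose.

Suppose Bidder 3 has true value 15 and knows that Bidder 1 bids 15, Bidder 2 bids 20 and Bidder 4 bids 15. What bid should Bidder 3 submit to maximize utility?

Bid 2: loses but pays 2, utility -2.
Bid 15: loses but pays 15, utility -15.
Bid 19: loses but pays 19, utility -19.
Bid 20: loses but pays 20, utility -20.
The best choice is 2 with utility -2.

2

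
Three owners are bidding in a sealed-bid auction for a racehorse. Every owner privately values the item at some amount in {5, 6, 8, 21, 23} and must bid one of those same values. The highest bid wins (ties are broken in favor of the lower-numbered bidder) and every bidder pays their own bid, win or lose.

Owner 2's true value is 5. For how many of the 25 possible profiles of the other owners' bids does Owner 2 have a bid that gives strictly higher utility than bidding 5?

Others bid (5, 5): truth gives -5; bid 6 gives -1 > -5. Violating.
Others bid (5, 6): truth gives -5; bid 6 gives -1 > -5. Violating.
Others bid (5, 8): truth gives -5; bid 8 gives -3 > -5. Violating.
Others bid (6, 5): truth gives -5; bid 8 gives -3 > -5. Violating.
Others bid (5, 21): truth gives -5; no alternative beats it.
Others bid (5, 23): truth gives -5; no alternative beats it.
(Checking all 25 profiles: 6 have a profitable deviation, 19 do not.)

6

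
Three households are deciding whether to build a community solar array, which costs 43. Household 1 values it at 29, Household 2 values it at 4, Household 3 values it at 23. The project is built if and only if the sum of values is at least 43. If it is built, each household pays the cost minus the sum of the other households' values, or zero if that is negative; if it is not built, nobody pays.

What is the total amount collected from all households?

26

Total value 56 ≥ cost 43, so it is built.
Household 1: others sum to 27; max(0, 43 - 27) = 16.
Household 2: others sum to 52; max(0, 43 - 52) = 0.
Household 3: others sum to 33; max(0, 43 - 33) = 10.
Total collected = 16 + 0 + 10 = 26.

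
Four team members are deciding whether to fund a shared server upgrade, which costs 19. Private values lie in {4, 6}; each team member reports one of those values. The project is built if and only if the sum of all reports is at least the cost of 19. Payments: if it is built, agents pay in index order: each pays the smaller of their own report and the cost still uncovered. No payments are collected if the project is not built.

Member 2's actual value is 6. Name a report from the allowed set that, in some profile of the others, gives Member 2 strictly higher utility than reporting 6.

Suppose Member 1 reports 4, Member 3 reports 6 and Member 4 reports 6.
Report 6: project built, pays 6, utility 6 - 6 = 0.
Report 4: project built, pays 4, utility 6 - 4 = 2.
So reporting 4 beats truth here (2 > 0).

4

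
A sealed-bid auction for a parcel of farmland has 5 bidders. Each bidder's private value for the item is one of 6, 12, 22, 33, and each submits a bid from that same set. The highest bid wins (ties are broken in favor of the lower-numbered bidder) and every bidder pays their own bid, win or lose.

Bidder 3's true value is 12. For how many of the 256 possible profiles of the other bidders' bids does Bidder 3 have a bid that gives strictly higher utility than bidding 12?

Others bid (6, 6, 6, 22): truth gives -12; bid 6 gives -6 > -12. Violating.
Others bid (6, 6, 6, 33): truth gives -12; bid 6 gives -6 > -12. Violating.
Others bid (6, 6, 12, 22): truth gives -12; bid 6 gives -6 > -12. Violating.
Others bid (6, 6, 12, 33): truth gives -12; bid 6 gives -6 > -12. Violating.
Others bid (6, 6, 6, 6): truth gives 0; no alternative beats it.
Others bid (6, 6, 6, 12): truth gives 0; no alternative beats it.
(Checking all 256 profiles: 252 have a profitable deviation, 4 do not.)

252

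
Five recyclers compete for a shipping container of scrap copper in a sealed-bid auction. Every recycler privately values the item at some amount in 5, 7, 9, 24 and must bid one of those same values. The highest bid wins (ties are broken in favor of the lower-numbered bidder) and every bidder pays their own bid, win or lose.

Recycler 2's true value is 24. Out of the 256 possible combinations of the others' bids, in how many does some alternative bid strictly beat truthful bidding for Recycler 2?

Others bid (5, 5, 5, 5): truth gives 0; bid 7 gives 17 > 0. Violating.
Others bid (5, 5, 5, 7): truth gives 0; bid 7 gives 17 > 0. Violating.
Others bid (5, 5, 5, 9): truth gives 0; bid 9 gives 15 > 0. Violating.
Others bid (5, 5, 7, 5): truth gives 0; bid 7 gives 17 > 0. Violating.
Others bid (5, 5, 5, 24): truth gives 0; no alternative beats it.
Others bid (5, 5, 7, 24): truth gives 0; no alternative beats it.
(Checking all 256 profiles: 118 have a profitable deviation, 138 do not.)

118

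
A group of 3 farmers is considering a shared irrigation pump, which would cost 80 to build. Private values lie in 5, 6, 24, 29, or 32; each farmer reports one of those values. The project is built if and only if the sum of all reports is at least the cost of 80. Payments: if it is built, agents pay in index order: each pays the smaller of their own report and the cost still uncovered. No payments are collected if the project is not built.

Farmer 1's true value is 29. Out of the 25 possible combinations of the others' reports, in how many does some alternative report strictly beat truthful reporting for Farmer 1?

6

Others report (24, 32): truth gives 0; report 24 gives 5 > 0. Violating.
Others report (29, 29): truth gives 0; report 24 gives 5 > 0. Violating.
Others report (29, 32): truth gives 0; report 24 gives 5 > 0. Violating.
Others report (32, 24): truth gives 0; report 24 gives 5 > 0. Violating.
Others report (5, 5): truth gives 0; no alternative beats it.
Others report (5, 6): truth gives 0; no alternative beats it.
(Checking all 25 profiles: 6 have a profitable deviation, 19 do not.)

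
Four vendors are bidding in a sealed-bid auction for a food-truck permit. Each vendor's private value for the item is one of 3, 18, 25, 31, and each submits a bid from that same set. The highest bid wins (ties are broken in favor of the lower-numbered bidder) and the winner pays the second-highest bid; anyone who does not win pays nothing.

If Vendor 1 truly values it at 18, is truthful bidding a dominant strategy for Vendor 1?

Check each profile of the others' bids and compare truth against every alternative bid.
Others bid (3, 3, 3): truth gives 15, best alternative gives 15.
Others bid (3, 3, 18): truth gives 0, best alternative gives 0.
Others bid (3, 3, 25): truth gives 0, best alternative gives 0.
Others bid (3, 3, 31): truth gives 0, best alternative gives 0.
Others bid (3, 18, 3): truth gives 0, best alternative gives 0.
Others bid (3, 18, 18): truth gives 0, best alternative gives 0.
(Remaining 58 profiles checked similarly; truth is weakly best in each.)
In every case the truthful bid is at least as good as any alternative, so it is a dominant strategy.

Yes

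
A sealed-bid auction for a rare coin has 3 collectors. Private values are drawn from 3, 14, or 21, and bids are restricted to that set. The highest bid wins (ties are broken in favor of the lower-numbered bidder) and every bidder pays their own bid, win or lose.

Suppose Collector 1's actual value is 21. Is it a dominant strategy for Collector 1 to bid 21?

Consider the case where Collector 2 bids 3 and Collector 3 bids 3.
Truthful bid 21: wins, pays 21, utility 21 - 21 = 0.
Bid 3 instead: wins, pays 3, utility 21 - 3 = 18.
Since 18 > 0, bidding 3 is strictly better here, so truthful bidding is not dominant.

No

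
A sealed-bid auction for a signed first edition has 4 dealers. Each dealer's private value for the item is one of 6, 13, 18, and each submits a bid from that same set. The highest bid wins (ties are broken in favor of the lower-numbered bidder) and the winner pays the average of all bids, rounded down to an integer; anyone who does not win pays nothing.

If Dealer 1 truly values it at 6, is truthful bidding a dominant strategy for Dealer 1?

Yes

Check each profile of the others' bids and compare truth against every alternative bid.
Others bid (13, 13, 13): truth gives 0, best alternative gives -7.
Others bid (6, 13, 13): truth gives 0, best alternative gives -5.
Others bid (13, 6, 13): truth gives 0, best alternative gives -5.
Others bid (13, 13, 6): truth gives 0, best alternative gives -5.
Others bid (6, 6, 13): truth gives 0, best alternative gives -3.
Others bid (6, 13, 6): truth gives 0, best alternative gives -3.
(Remaining 21 profiles checked similarly; truth is weakly best in each.)
In every case the truthful bid is at least as good as any alternative, so it is a dominant strategy.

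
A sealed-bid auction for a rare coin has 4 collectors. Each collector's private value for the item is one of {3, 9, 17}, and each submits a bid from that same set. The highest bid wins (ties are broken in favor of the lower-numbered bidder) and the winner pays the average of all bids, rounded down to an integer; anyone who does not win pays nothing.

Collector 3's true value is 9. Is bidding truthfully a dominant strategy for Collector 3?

No

Consider the case where Collector 1 bids 3, Collector 2 bids 9 and Collector 4 bids 3.
Truthful bid 9: loses, pays 0, utility 0.
Bid 17 instead: wins, pays 8, utility 9 - 8 = 1.
Since 1 > 0, bidding 17 is strictly better here, so truthful bidding is not dominant.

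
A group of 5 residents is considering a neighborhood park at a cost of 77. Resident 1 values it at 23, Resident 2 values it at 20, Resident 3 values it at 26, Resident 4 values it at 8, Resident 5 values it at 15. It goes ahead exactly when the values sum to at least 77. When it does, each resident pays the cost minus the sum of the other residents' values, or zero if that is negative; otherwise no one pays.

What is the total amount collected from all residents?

24

Total value 92 ≥ cost 77, so it is built.
Resident 1: others sum to 69; max(0, 77 - 69) = 8.
Resident 2: others sum to 72; max(0, 77 - 72) = 5.
Resident 3: others sum to 66; max(0, 77 - 66) = 11.
Resident 4: others sum to 84; max(0, 77 - 84) = 0.
Resident 5: others sum to 77; max(0, 77 - 77) = 0.
Total collected = 8 + 5 + 11 + 0 + 0 = 24.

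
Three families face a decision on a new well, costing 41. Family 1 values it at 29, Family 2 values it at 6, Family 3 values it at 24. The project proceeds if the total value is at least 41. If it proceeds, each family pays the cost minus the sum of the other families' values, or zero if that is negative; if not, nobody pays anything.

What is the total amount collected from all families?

17

Total value 59 ≥ cost 41, so it is built.
Family 1: others sum to 30; max(0, 41 - 30) = 11.
Family 2: others sum to 53; max(0, 41 - 53) = 0.
Family 3: others sum to 35; max(0, 41 - 35) = 6.
Total collected = 11 + 0 + 6 = 17.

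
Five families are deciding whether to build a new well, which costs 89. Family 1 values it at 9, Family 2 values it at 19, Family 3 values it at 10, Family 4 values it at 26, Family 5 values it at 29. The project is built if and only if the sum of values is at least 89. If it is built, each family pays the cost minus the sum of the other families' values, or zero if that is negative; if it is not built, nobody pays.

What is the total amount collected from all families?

73

Total value 93 ≥ cost 89, so it is built.
Family 1: others sum to 84; max(0, 89 - 84) = 5.
Family 2: others sum to 74; max(0, 89 - 74) = 15.
Family 3: others sum to 83; max(0, 89 - 83) = 6.
Family 4: others sum to 67; max(0, 89 - 67) = 22.
Family 5: others sum to 64; max(0, 89 - 64) = 25.
Total collected = 5 + 15 + 6 + 22 + 25 = 73.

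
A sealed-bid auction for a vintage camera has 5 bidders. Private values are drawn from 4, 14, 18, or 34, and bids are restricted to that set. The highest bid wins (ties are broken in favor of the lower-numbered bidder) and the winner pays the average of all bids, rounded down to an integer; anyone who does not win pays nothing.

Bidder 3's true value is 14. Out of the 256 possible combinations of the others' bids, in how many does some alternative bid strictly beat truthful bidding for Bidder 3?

Others bid (4, 4, 4, 18): truth gives 0; bid 18 gives 5 > 0. Violating.
Others bid (4, 4, 14, 18): truth gives 0; bid 18 gives 3 > 0. Violating.
Others bid (4, 4, 18, 4): truth gives 0; bid 18 gives 5 > 0. Violating.
Others bid (4, 4, 18, 14): truth gives 0; bid 18 gives 3 > 0. Violating.
Others bid (4, 4, 4, 4): truth gives 8; no alternative beats it.
Others bid (4, 4, 4, 14): truth gives 6; no alternative beats it.
(Checking all 256 profiles: 28 have a profitable deviation, 228 do not.)

28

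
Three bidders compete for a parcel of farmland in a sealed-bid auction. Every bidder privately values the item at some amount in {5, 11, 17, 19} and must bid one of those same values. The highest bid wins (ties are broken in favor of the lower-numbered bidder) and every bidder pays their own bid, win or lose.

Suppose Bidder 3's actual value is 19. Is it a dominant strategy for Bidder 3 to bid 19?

No

Consider the case where Bidder 1 bids 5 and Bidder 2 bids 5.
Truthful bid 19: wins, pays 19, utility 19 - 19 = 0.
Bid 11 instead: wins, pays 11, utility 19 - 11 = 8.
Since 8 > 0, bidding 11 is strictly better here, so truthful bidding is not dominant.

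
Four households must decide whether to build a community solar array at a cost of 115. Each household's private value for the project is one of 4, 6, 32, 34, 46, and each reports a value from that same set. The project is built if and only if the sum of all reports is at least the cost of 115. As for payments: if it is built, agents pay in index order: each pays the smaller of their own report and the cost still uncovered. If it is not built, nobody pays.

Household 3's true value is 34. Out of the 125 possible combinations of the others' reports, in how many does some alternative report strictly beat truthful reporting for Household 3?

Others report (4, 34, 46): truth gives 0; report 32 gives 2 > 0. Violating.
Others report (4, 46, 34): truth gives 0; report 32 gives 2 > 0. Violating.
Others report (4, 46, 46): truth gives 0; report 32 gives 2 > 0. Violating.
Others report (6, 32, 46): truth gives 0; report 32 gives 2 > 0. Violating.
Others report (4, 4, 4): truth gives 0; no alternative beats it.
Others report (4, 4, 6): truth gives 0; no alternative beats it.
(Checking all 125 profiles: 49 have a profitable deviation, 76 do not.)

49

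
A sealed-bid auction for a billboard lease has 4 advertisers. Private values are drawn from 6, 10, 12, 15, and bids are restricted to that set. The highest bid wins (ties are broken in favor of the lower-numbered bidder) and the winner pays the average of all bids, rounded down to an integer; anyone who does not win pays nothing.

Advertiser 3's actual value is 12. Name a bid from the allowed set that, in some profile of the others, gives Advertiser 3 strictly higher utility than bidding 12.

Suppose Advertiser 1 bids 6, Advertiser 2 bids 6 and Advertiser 4 bids 15.
Bid 12: loses, pays 0, utility 0.
Bid 15: wins, pays 10, utility 12 - 10 = 2.
So bidding 15 beats truth here (2 > 0).

15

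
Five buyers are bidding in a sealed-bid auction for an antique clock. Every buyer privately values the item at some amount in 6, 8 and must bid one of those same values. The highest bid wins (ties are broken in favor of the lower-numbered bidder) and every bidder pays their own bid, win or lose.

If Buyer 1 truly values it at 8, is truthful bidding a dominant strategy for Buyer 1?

Consider the case where Buyer 2 bids 6, Buyer 3 bids 6, Buyer 4 bids 6 and Buyer 5 bids 6.
Truthful bid 8: wins, pays 8, utility 8 - 8 = 0.
Bid 6 instead: wins, pays 6, utility 8 - 6 = 2.
Since 2 > 0, bidding 6 is strictly better here, so truthful bidding is not dominant.

No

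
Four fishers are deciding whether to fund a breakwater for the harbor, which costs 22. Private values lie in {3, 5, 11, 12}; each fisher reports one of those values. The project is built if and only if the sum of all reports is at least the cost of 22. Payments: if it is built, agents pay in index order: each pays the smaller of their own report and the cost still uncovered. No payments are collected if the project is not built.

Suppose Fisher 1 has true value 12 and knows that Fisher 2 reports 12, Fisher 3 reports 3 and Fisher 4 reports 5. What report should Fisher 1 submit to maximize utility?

Report 3: project built, pays 3, utility 12 - 3 = 9.
Report 5: project built, pays 5, utility 12 - 5 = 7.
Report 11: project built, pays 11, utility 12 - 11 = 1.
Report 12: project built, pays 12, utility 12 - 12 = 0.
The best choice is 3 with utility 9.

3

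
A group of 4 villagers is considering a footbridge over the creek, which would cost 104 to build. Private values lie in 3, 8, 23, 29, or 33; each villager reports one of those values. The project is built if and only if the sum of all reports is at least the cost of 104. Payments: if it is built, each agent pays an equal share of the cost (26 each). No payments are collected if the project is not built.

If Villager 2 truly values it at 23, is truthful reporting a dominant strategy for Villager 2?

Consider the case where Villager 1 reports 23, Villager 3 reports 29 and Villager 4 reports 29.
Truthful report 23: project built, pays 26, utility 23 - 26 = -3.
Report 3 instead: project not built, utility 0.
Since 0 > -3, reporting 3 is strictly better here, so truthful reporting is not dominant.

No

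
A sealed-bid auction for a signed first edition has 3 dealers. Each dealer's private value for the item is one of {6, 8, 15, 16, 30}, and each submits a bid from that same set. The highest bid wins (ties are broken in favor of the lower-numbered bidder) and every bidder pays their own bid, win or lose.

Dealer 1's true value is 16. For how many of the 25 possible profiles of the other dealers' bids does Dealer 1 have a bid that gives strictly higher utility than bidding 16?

Others bid (6, 6): truth gives 0; bid 6 gives 10 > 0. Violating.
Others bid (6, 8): truth gives 0; bid 8 gives 8 > 0. Violating.
Others bid (6, 15): truth gives 0; bid 15 gives 1 > 0. Violating.
Others bid (6, 30): truth gives -16; bid 6 gives -6 > -16. Violating.
Others bid (6, 16): truth gives 0; no alternative beats it.
Others bid (8, 16): truth gives 0; no alternative beats it.
(Checking all 25 profiles: 18 have a profitable deviation, 7 do not.)

18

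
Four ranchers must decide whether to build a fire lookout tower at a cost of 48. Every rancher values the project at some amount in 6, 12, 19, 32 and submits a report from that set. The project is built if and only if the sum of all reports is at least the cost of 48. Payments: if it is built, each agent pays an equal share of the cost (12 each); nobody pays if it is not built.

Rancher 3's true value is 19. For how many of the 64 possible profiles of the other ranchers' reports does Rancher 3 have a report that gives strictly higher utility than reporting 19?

4

Others report (6, 6, 6): truth gives 0; report 32 gives 7 > 0. Violating.
Others report (6, 6, 12): truth gives 0; report 32 gives 7 > 0. Violating.
Others report (6, 12, 6): truth gives 0; report 32 gives 7 > 0. Violating.
Others report (12, 6, 6): truth gives 0; report 32 gives 7 > 0. Violating.
Others report (6, 6, 19): truth gives 7; no alternative beats it.
Others report (6, 6, 32): truth gives 7; no alternative beats it.
(Checking all 64 profiles: 4 have a profitable deviation, 60 do not.)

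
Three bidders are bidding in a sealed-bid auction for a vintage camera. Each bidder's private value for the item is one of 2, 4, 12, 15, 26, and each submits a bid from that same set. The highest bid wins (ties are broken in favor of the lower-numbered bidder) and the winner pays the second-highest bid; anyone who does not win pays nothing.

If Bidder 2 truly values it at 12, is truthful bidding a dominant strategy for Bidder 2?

Yes

Check each profile of the others' bids and compare truth against every alternative bid.
Others bid (2, 2): truth gives 10, best alternative gives 10.
Others bid (2, 4): truth gives 8, best alternative gives 8.
Others bid (4, 2): truth gives 8, best alternative gives 8.
Others bid (4, 4): truth gives 8, best alternative gives 8.
Others bid (2, 12): truth gives 0, best alternative gives 0.
Others bid (2, 15): truth gives 0, best alternative gives 0.
(Remaining 19 profiles checked similarly; truth is weakly best in each.)
In every case the truthful bid is at least as good as any alternative, so it is a dominant strategy.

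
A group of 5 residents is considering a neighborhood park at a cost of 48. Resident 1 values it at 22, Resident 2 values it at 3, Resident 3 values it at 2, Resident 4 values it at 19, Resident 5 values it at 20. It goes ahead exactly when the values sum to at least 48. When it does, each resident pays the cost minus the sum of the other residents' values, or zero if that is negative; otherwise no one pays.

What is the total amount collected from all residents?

Total value 66 ≥ cost 48, so it is built.
Resident 1: others sum to 44; max(0, 48 - 44) = 4.
Resident 2: others sum to 63; max(0, 48 - 63) = 0.
Resident 3: others sum to 64; max(0, 48 - 64) = 0.
Resident 4: others sum to 47; max(0, 48 - 47) = 1.
Resident 5: others sum to 46; max(0, 48 - 46) = 2.
Total collected = 4 + 0 + 0 + 1 + 2 = 7.

7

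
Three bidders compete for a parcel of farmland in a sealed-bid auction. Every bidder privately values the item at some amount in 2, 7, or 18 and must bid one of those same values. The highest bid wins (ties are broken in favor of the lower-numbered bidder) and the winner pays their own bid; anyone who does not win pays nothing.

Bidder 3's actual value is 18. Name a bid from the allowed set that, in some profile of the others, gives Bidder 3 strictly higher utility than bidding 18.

Suppose Bidder 1 bids 2 and Bidder 2 bids 2.
Bid 18: wins, pays 18, utility 18 - 18 = 0.
Bid 7: wins, pays 7, utility 18 - 7 = 11.
So bidding 7 beats truth here (11 > 0).

7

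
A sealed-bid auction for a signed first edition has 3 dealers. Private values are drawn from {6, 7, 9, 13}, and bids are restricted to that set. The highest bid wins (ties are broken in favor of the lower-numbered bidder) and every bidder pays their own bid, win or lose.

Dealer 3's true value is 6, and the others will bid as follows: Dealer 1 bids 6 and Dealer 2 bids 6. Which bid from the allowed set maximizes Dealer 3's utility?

7

Bid 6: loses but pays 6, utility -6.
Bid 7: wins, pays 7, utility 6 - 7 = -1.
Bid 9: wins, pays 9, utility 6 - 9 = -3.
Bid 13: wins, pays 13, utility 6 - 13 = -7.
The best choice is 7 with utility -1.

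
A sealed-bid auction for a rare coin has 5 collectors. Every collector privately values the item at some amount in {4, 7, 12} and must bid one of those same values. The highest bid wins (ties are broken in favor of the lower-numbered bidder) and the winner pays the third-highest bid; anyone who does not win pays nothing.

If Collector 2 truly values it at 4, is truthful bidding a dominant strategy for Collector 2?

Yes

Check each profile of the others' bids and compare truth against every alternative bid.
Others bid (4, 4, 7, 7): truth gives 0, best alternative gives -3.
Others bid (4, 7, 4, 7): truth gives 0, best alternative gives -3.
Others bid (4, 7, 7, 4): truth gives 0, best alternative gives -3.
Others bid (4, 7, 7, 7): truth gives 0, best alternative gives -3.
Others bid (4, 4, 4, 4): truth gives 0, best alternative gives 0.
Others bid (4, 4, 4, 7): truth gives 0, best alternative gives 0.
(Remaining 75 profiles checked similarly; truth is weakly best in each.)
In every case the truthful bid is at least as good as any alternative, so it is a dominant strategy.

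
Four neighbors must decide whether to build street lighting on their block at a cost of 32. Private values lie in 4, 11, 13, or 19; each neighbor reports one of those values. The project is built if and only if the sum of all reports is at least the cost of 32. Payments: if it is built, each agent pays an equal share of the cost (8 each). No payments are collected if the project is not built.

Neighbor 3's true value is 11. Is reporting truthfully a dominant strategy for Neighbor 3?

Consider the case where Neighbor 1 reports 4, Neighbor 2 reports 4 and Neighbor 4 reports 11.
Truthful report 11: project not built, utility 0.
Report 13 instead: project built, pays 8, utility 11 - 8 = 3.
Since 3 > 0, reporting 13 is strictly better here, so truthful reporting is not dominant.

No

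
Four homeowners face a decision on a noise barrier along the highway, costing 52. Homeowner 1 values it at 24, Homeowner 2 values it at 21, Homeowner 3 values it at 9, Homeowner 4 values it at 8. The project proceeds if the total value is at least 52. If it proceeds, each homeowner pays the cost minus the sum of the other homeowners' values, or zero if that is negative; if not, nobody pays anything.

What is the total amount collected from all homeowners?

Total value 62 ≥ cost 52, so it is built.
Homeowner 1: others sum to 38; max(0, 52 - 38) = 14.
Homeowner 2: others sum to 41; max(0, 52 - 41) = 11.
Homeowner 3: others sum to 53; max(0, 52 - 53) = 0.
Homeowner 4: others sum to 54; max(0, 52 - 54) = 0.
Total collected = 14 + 11 + 0 + 0 = 25.

25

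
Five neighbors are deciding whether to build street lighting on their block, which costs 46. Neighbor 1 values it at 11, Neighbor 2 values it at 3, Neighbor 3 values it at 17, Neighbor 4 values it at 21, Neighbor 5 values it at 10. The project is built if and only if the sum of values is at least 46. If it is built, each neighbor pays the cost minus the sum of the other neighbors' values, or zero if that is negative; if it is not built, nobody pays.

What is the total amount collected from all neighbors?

Total value 62 ≥ cost 46, so it is built.
Neighbor 1: others sum to 51; max(0, 46 - 51) = 0.
Neighbor 2: others sum to 59; max(0, 46 - 59) = 0.
Neighbor 3: others sum to 45; max(0, 46 - 45) = 1.
Neighbor 4: others sum to 41; max(0, 46 - 41) = 5.
Neighbor 5: others sum to 52; max(0, 46 - 52) = 0.
Total collected = 0 + 0 + 1 + 5 + 0 = 6.

6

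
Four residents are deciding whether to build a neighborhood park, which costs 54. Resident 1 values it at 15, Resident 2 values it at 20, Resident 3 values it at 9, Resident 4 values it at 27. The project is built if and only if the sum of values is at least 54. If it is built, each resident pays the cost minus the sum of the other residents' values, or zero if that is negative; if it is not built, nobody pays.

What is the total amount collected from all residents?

13

Total value 71 ≥ cost 54, so it is built.
Resident 1: others sum to 56; max(0, 54 - 56) = 0.
Resident 2: others sum to 51; max(0, 54 - 51) = 3.
Resident 3: others sum to 62; max(0, 54 - 62) = 0.
Resident 4: others sum to 44; max(0, 54 - 44) = 10.
Total collected = 0 + 3 + 0 + 10 = 13.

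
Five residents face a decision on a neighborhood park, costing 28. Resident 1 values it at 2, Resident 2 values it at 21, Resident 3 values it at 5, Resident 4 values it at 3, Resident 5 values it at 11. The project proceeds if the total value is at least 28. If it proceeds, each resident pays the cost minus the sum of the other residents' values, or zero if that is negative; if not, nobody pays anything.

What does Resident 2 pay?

7

Total value 42 ≥ cost 28, so the project is built.
The other residents' values sum to 21.
Cost minus that sum is 28 - 21 = 7.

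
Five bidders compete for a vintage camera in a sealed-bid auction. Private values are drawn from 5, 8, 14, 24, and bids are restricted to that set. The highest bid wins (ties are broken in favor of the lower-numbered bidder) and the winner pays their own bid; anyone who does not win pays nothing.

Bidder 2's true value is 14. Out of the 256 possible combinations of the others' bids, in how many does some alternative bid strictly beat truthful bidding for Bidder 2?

8

Others bid (5, 5, 5, 5): truth gives 0; bid 8 gives 6 > 0. Violating.
Others bid (5, 5, 5, 8): truth gives 0; bid 8 gives 6 > 0. Violating.
Others bid (5, 5, 8, 5): truth gives 0; bid 8 gives 6 > 0. Violating.
Others bid (5, 5, 8, 8): truth gives 0; bid 8 gives 6 > 0. Violating.
Others bid (5, 5, 5, 14): truth gives 0; no alternative beats it.
Others bid (5, 5, 5, 24): truth gives 0; no alternative beats it.
(Checking all 256 profiles: 8 have a profitable deviation, 248 do not.)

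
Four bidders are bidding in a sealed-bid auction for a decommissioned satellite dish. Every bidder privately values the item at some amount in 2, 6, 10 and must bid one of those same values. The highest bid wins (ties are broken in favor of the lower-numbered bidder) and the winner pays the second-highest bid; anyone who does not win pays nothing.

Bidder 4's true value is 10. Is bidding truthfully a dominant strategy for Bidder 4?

Check each profile of the others' bids and compare truth against every alternative bid.
Others bid (2, 2, 6): truth gives 4, best alternative gives 0.
Others bid (2, 6, 2): truth gives 4, best alternative gives 0.
Others bid (2, 6, 6): truth gives 4, best alternative gives 0.
Others bid (6, 2, 2): truth gives 4, best alternative gives 0.
Others bid (6, 2, 6): truth gives 4, best alternative gives 0.
Others bid (6, 6, 2): truth gives 4, best alternative gives 0.
(Remaining 21 profiles checked similarly; truth is weakly best in each.)
In every case the truthful bid is at least as good as any alternative, so it is a dominant strategy.

Yes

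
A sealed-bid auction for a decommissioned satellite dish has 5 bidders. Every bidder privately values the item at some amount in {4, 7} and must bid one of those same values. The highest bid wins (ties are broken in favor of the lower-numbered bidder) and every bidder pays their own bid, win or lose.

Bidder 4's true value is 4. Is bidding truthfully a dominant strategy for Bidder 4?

Consider the case where Bidder 1 bids 4, Bidder 2 bids 4, Bidder 3 bids 4 and Bidder 5 bids 4.
Truthful bid 4: loses but pays 4, utility -4.
Bid 7 instead: wins, pays 7, utility 4 - 7 = -3.
Since -3 > -4, bidding 7 is strictly better here, so truthful bidding is not dominant.

No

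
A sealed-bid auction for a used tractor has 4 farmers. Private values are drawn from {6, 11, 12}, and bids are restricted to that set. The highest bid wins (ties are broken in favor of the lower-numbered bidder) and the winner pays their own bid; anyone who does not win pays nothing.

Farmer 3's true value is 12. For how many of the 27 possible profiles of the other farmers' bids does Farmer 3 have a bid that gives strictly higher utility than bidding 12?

2

Others bid (6, 6, 6): truth gives 0; bid 11 gives 1 > 0. Violating.
Others bid (6, 6, 11): truth gives 0; bid 11 gives 1 > 0. Violating.
Others bid (6, 6, 12): truth gives 0; no alternative beats it.
Others bid (6, 11, 6): truth gives 0; no alternative beats it.
(Checking all 27 profiles: 2 have a profitable deviation, 25 do not.)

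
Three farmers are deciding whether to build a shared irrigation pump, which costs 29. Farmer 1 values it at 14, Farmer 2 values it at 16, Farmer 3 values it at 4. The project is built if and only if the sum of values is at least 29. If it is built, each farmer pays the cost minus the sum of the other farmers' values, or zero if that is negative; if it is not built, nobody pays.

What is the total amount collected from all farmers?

20

Total value 34 ≥ cost 29, so it is built.
Farmer 1: others sum to 20; max(0, 29 - 20) = 9.
Farmer 2: others sum to 18; max(0, 29 - 18) = 11.
Farmer 3: others sum to 30; max(0, 29 - 30) = 0.
Total collected = 9 + 11 + 0 = 20.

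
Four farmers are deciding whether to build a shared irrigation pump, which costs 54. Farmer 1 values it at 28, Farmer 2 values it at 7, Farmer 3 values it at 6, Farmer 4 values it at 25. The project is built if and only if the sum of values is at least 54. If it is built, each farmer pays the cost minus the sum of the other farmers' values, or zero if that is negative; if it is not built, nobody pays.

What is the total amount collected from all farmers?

29

Total value 66 ≥ cost 54, so it is built.
Farmer 1: others sum to 38; max(0, 54 - 38) = 16.
Farmer 2: others sum to 59; max(0, 54 - 59) = 0.
Farmer 3: others sum to 60; max(0, 54 - 60) = 0.
Farmer 4: others sum to 41; max(0, 54 - 41) = 13.
Total collected = 16 + 0 + 0 + 13 = 29.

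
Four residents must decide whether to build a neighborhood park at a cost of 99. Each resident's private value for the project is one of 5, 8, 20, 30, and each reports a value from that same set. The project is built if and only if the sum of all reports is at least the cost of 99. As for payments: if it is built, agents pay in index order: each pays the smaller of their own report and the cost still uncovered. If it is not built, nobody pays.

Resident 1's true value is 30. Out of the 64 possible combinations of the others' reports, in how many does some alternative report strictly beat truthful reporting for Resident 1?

4

Others report (20, 30, 30): truth gives 0; report 20 gives 10 > 0. Violating.
Others report (30, 20, 30): truth gives 0; report 20 gives 10 > 0. Violating.
Others report (30, 30, 20): truth gives 0; report 20 gives 10 > 0. Violating.
Others report (30, 30, 30): truth gives 0; report 20 gives 10 > 0. Violating.
Others report (5, 5, 5): truth gives 0; no alternative beats it.
Others report (5, 5, 8): truth gives 0; no alternative beats it.
(Checking all 64 profiles: 4 have a profitable deviation, 60 do not.)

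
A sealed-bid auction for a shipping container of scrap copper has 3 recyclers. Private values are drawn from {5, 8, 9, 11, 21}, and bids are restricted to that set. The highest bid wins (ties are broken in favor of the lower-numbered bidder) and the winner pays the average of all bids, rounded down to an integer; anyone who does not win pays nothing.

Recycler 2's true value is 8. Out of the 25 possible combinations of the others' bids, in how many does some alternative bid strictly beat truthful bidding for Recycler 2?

2

Others bid (5, 9): truth gives 0; bid 9 gives 1 > 0. Violating.
Others bid (8, 5): truth gives 0; bid 9 gives 1 > 0. Violating.
Others bid (5, 5): truth gives 2; no alternative beats it.
Others bid (5, 8): truth gives 1; no alternative beats it.
(Checking all 25 profiles: 2 have a profitable deviation, 23 do not.)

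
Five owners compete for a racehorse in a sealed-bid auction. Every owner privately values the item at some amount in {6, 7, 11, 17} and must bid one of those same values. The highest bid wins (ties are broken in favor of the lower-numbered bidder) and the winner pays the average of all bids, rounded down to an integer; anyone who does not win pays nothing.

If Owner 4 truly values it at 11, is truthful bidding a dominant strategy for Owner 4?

Consider the case where Owner 1 bids 6, Owner 2 bids 6, Owner 3 bids 6 and Owner 5 bids 6.
Truthful bid 11: wins, pays 7, utility 11 - 7 = 4.
Bid 7 instead: wins, pays 6, utility 11 - 6 = 5.
Since 5 > 4, bidding 7 is strictly better here, so truthful bidding is not dominant.

No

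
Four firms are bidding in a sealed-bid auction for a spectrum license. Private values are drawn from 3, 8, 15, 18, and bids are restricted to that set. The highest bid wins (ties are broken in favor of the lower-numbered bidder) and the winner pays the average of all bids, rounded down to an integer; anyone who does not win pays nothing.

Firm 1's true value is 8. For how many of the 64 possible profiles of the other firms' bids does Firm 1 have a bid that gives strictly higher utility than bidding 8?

1

Others bid (3, 3, 3): truth gives 4; bid 3 gives 5 > 4. Violating.
Others bid (3, 3, 8): truth gives 3; no alternative beats it.
Others bid (3, 3, 15): truth gives 0; no alternative beats it.
(Checking all 64 profiles: 1 has a profitable deviation, 63 do not.)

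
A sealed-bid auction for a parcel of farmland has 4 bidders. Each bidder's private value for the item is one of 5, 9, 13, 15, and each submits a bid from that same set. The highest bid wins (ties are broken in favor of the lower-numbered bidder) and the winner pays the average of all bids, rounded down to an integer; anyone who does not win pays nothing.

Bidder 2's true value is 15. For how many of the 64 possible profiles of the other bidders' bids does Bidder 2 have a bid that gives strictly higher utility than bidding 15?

Others bid (5, 5, 5): truth gives 8; bid 9 gives 9 > 8. Violating.
Others bid (5, 5, 9): truth gives 7; bid 9 gives 8 > 7. Violating.
Others bid (5, 9, 5): truth gives 7; bid 9 gives 8 > 7. Violating.
Others bid (5, 9, 9): truth gives 6; bid 9 gives 7 > 6. Violating.
Others bid (5, 5, 13): truth gives 6; no alternative beats it.
Others bid (5, 5, 15): truth gives 5; no alternative beats it.
(Checking all 64 profiles: 4 have a profitable deviation, 60 do not.)

4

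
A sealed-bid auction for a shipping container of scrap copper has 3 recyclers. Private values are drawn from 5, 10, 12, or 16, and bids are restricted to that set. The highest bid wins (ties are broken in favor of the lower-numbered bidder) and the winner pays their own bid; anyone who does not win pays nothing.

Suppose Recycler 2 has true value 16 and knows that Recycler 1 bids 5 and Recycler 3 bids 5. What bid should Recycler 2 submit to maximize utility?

Bid 5: loses, pays 0, utility 0.
Bid 10: wins, pays 10, utility 16 - 10 = 6.
Bid 12: wins, pays 12, utility 16 - 12 = 4.
Bid 16: wins, pays 16, utility 16 - 16 = 0.
The best choice is 10 with utility 6.

10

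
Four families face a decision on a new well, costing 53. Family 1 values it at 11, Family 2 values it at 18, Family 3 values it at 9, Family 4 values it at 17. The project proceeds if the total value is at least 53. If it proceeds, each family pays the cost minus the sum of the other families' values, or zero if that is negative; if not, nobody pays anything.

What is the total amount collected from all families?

Total value 55 ≥ cost 53, so it is built.
Family 1: others sum to 44; max(0, 53 - 44) = 9.
Family 2: others sum to 37; max(0, 53 - 37) = 16.
Family 3: others sum to 46; max(0, 53 - 46) = 7.
Family 4: others sum to 38; max(0, 53 - 38) = 15.
Total collected = 9 + 16 + 7 + 15 = 47.

47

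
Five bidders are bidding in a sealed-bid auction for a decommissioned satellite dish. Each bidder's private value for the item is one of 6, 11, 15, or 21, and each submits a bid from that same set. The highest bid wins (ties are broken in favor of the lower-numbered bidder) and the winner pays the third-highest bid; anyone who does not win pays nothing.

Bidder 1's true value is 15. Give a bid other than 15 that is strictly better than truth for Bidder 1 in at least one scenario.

Suppose Bidder 2 bids 6, Bidder 3 bids 6, Bidder 4 bids 6 and Bidder 5 bids 21.
Bid 15: loses, pays 0, utility 0.
Bid 21: wins, pays 6, utility 15 - 6 = 9.
So bidding 21 beats truth here (9 > 0).

21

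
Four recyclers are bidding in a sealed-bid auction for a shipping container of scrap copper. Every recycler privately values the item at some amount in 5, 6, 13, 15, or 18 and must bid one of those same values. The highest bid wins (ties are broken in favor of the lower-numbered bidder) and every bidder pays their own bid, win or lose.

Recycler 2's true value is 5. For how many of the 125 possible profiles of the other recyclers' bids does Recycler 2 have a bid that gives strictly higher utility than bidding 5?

4

Others bid (5, 5, 5): truth gives -5; bid 6 gives -1 > -5. Violating.
Others bid (5, 5, 6): truth gives -5; bid 6 gives -1 > -5. Violating.
Others bid (5, 6, 5): truth gives -5; bid 6 gives -1 > -5. Violating.
Others bid (5, 6, 6): truth gives -5; bid 6 gives -1 > -5. Violating.
Others bid (5, 5, 13): truth gives -5; no alternative beats it.
Others bid (5, 5, 15): truth gives -5; no alternative beats it.
(Checking all 125 profiles: 4 have a profitable deviation, 121 do not.)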